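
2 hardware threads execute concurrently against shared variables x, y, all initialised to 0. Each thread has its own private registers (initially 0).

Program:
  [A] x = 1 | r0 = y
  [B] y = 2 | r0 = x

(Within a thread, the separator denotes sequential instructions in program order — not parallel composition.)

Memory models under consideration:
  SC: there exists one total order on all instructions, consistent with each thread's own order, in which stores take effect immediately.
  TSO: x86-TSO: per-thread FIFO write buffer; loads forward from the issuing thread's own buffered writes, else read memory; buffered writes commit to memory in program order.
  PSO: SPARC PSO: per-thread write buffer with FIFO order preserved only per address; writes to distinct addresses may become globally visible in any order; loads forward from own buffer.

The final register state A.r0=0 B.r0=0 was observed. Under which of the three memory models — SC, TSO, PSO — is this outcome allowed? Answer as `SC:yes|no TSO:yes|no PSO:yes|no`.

SC:no TSO:yes PSO:yes

outcome vector order: (A.r0,B.r0)
SC: 3 outcomes — {01, 20, 21}
TSO: 4 outcomes — {00, 01, 20, 21}
PSO: 4 outcomes — {00, 01, 20, 21}
target 00 ∈ {TSO,PSO}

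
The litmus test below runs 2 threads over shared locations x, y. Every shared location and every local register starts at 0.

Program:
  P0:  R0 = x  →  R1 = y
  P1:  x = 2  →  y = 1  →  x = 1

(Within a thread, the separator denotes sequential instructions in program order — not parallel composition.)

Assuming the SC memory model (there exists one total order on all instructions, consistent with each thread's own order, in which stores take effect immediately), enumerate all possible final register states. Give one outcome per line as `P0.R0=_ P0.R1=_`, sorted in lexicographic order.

outcome vector order: (P0.R0,P0.R1)
|SC outcomes| = 5

P0.R0=0 P0.R1=0
P0.R0=0 P0.R1=1
P0.R0=1 P0.R1=1
P0.R0=2 P0.R1=0
P0.R0=2 P0.R1=1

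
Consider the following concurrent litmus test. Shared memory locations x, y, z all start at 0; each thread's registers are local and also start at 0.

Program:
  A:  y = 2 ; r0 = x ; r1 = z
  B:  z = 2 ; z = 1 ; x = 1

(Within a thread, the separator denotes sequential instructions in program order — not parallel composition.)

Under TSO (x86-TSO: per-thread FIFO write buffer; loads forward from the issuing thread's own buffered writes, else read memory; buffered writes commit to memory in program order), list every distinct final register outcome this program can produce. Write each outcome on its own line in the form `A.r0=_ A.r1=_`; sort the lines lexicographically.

outcome vector order: (A.r0,A.r1)
|TSO outcomes| = 4

A.r0=0 A.r1=0
A.r0=0 A.r1=1
A.r0=0 A.r1=2
A.r0=1 A.r1=1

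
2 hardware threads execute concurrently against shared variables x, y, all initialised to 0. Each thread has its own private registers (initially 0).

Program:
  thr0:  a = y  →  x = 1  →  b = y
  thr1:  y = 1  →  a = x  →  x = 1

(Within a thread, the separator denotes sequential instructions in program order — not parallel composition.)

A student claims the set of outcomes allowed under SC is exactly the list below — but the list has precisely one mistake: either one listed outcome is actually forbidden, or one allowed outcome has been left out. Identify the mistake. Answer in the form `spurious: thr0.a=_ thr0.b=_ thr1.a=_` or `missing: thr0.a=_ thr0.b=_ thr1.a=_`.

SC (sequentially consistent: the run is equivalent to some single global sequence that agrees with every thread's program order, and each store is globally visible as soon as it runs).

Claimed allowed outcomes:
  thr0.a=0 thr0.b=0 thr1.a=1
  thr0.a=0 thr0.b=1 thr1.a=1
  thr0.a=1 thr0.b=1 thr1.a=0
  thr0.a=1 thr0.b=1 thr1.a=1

outcome vector order: (thr0.a,thr0.b,thr1.a)
under SC → 001; 010; 011; 110; 111
SC∖claimed = {010}

missing: thr0.a=0 thr0.b=1 thr1.a=0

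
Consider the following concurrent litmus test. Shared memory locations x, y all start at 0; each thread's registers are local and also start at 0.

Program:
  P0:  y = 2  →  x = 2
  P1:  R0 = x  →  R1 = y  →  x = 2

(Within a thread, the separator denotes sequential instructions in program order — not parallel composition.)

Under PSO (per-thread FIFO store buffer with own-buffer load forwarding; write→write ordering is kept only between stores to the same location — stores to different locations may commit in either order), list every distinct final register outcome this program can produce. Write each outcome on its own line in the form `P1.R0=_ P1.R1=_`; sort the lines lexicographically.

P1.R0=0 P1.R1=0
P1.R0=0 P1.R1=2
P1.R0=2 P1.R1=0
P1.R0=2 P1.R1=2

outcome vector order: (P1.R0,P1.R1)
|PSO outcomes| = 4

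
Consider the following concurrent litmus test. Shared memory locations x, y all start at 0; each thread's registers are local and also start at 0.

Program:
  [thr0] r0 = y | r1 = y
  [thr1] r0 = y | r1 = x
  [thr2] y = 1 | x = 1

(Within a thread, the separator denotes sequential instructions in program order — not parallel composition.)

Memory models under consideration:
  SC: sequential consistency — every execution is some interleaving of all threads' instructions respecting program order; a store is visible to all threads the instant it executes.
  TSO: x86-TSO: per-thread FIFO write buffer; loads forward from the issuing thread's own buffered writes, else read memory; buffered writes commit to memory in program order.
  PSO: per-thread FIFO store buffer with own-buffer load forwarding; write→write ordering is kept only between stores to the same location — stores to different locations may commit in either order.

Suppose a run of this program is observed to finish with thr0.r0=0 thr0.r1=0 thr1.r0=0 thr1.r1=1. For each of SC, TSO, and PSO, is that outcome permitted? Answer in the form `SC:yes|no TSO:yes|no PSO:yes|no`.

SC:yes TSO:yes PSO:yes

outcome vector order: (thr0.r0,thr0.r1,thr1.r0,thr1.r1)
SC: 12 outcomes — {(0,0,0,0); (0,0,0,1); (0,0,1,0); (0,0,1,1); (0,1,0,0); (0,1,0,1); (0,1,1,0); (0,1,1,1); (1,1,0,0); (1,1,0,1); (1,1,1,0); (1,1,1,1)}
TSO: 12 outcomes — {(0,0,0,0); (0,0,0,1); (0,0,1,0); (0,0,1,1); (0,1,0,0); (0,1,0,1); (0,1,1,0); (0,1,1,1); (1,1,0,0); (1,1,0,1); (1,1,1,0); (1,1,1,1)}
PSO: 12 outcomes — {(0,0,0,0); (0,0,0,1); (0,0,1,0); (0,0,1,1); (0,1,0,0); (0,1,0,1); (0,1,1,0); (0,1,1,1); (1,1,0,0); (1,1,0,1); (1,1,1,0); (1,1,1,1)}
target (0,0,0,1) ∈ {SC,TSO,PSO}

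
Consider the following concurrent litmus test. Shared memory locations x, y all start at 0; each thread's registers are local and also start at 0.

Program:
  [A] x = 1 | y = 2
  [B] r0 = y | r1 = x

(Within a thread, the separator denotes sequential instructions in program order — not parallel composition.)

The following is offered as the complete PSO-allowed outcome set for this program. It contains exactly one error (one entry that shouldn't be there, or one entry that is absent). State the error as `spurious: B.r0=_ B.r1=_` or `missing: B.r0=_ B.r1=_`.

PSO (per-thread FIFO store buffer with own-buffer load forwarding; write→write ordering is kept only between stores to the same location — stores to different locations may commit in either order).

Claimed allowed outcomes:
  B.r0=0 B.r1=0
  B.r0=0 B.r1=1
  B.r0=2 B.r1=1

outcome vector order: (B.r0,B.r1)
under PSO → 00, 01, 20, 21
PSO∖claimed = {20}

missing: B.r0=2 B.r1=0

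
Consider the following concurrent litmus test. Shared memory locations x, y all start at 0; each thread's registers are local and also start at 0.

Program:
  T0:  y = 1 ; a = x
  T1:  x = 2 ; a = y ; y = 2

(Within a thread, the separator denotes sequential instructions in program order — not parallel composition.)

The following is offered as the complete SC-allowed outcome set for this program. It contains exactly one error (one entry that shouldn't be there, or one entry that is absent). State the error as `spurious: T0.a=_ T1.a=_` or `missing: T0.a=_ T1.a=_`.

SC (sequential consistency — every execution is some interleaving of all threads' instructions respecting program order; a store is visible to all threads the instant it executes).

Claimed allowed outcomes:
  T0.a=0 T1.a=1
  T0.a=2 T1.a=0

outcome vector order: (T0.a,T1.a)
SC (3): (0,1) (2,0) (2,1)
SC∖claimed = {(2,1)}

missing: T0.a=2 T1.a=1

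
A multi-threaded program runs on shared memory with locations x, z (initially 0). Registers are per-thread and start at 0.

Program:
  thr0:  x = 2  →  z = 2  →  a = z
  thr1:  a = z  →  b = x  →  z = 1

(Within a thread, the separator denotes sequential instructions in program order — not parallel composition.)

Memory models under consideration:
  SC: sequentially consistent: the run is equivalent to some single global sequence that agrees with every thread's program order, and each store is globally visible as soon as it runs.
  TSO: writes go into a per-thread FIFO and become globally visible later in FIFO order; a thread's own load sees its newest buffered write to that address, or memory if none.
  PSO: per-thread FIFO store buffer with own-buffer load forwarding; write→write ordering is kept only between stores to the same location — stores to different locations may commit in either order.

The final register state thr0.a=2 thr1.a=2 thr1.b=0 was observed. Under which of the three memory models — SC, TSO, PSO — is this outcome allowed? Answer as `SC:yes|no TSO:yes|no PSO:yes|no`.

outcome vector order: (thr0.a,thr1.a,thr1.b)
[SC] allowed = {1/0/0 1/0/2 1/2/2 2/0/0 2/0/2 2/2/2}
[TSO] allowed = {1/0/0 1/0/2 1/2/2 2/0/0 2/0/2 2/2/2}
[PSO] allowed = {1/0/0 1/0/2 1/2/0 1/2/2 2/0/0 2/0/2 2/2/0 2/2/2}
target 2/2/0 ∈ {PSO}

SC:no TSO:no PSO:yes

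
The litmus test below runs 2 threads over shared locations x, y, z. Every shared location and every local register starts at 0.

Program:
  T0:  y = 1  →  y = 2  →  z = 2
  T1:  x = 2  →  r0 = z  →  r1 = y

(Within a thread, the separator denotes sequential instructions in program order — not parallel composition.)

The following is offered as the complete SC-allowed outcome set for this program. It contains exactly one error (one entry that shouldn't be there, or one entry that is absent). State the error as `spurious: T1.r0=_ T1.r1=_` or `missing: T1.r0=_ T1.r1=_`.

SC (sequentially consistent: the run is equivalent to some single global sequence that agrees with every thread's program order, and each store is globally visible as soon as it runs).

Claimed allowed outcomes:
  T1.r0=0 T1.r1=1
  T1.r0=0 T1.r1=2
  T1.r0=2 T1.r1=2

missing: T1.r0=0 T1.r1=0

outcome vector order: (T1.r0,T1.r1)
SC (4): 00; 01; 02; 22
SC∖claimed = {00}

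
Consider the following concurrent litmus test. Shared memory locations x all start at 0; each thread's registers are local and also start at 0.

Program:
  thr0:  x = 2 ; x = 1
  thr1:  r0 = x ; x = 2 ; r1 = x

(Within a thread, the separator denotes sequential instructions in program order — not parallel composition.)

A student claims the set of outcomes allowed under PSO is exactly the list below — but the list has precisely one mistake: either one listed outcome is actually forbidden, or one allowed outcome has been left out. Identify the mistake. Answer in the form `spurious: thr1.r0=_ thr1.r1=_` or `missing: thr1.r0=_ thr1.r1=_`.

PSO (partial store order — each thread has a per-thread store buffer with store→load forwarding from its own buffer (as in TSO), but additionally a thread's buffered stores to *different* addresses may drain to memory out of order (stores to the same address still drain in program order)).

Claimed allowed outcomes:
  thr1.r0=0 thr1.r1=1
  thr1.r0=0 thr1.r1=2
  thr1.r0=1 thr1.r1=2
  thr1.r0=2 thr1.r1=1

outcome vector order: (thr1.r0,thr1.r1)
[PSO] allowed = {<0 1>; <0 2>; <1 2>; <2 1>; <2 2>}
PSO∖claimed = {<2 2>}

missing: thr1.r0=2 thr1.r1=2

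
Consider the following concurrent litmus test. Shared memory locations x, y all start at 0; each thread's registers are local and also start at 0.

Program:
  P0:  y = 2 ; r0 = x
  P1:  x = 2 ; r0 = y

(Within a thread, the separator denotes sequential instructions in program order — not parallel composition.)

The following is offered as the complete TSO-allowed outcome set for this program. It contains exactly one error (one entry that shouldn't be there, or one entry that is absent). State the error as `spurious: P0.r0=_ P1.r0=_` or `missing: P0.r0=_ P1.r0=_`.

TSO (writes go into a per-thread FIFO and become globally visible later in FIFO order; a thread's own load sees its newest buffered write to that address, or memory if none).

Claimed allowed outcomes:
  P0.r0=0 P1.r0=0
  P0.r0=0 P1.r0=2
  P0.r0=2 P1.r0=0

outcome vector order: (P0.r0,P1.r0)
under TSO → 00 02 20 22
TSO∖claimed = {22}

missing: P0.r0=2 P1.r0=2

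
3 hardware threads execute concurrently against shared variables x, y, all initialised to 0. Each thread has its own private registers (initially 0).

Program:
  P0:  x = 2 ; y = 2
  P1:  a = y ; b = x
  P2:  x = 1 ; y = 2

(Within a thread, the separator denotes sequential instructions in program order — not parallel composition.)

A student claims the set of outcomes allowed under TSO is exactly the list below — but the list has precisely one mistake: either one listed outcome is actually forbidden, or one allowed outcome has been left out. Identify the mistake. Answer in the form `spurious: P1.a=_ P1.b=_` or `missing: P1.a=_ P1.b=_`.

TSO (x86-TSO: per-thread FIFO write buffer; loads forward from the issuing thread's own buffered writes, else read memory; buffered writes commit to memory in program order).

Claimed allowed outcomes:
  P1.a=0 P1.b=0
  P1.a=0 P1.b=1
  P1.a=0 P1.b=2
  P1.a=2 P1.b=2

missing: P1.a=2 P1.b=1

outcome vector order: (P1.a,P1.b)
TSO: 5 outcomes — {0/0; 0/1; 0/2; 2/1; 2/2}
TSO∖claimed = {2/1}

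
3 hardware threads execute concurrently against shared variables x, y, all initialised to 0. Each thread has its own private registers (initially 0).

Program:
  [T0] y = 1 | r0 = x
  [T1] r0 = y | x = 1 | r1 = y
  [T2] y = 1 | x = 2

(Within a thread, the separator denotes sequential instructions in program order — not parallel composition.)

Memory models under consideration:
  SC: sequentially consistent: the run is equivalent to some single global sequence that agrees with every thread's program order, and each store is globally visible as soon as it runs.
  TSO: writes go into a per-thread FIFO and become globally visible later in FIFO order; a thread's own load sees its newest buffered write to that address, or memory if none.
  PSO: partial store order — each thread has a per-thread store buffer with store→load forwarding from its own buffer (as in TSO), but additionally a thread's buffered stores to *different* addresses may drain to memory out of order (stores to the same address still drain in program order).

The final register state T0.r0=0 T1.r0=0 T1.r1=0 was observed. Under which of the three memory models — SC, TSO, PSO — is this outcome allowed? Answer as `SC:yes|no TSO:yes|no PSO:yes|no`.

outcome vector order: (T0.r0,T1.r0,T1.r1)
under SC → 0/0/1 0/1/1 1/0/0 1/0/1 1/1/1 2/0/0 2/0/1 2/1/1
under TSO → 0/0/0 0/0/1 0/1/1 1/0/0 1/0/1 1/1/1 2/0/0 2/0/1 2/1/1
under PSO → 0/0/0 0/0/1 0/1/1 1/0/0 1/0/1 1/1/1 2/0/0 2/0/1 2/1/1
target 0/0/0 ∈ {TSO,PSO}

SC:no TSO:yes PSO:yes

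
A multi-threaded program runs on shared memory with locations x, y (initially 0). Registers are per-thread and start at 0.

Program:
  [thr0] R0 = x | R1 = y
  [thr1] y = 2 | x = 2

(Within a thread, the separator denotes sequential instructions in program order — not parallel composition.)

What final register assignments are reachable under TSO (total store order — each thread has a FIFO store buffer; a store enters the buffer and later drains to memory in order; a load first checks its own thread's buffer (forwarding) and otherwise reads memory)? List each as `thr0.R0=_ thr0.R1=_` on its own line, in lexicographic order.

thr0.R0=0 thr0.R1=0
thr0.R0=0 thr0.R1=2
thr0.R0=2 thr0.R1=2

outcome vector order: (thr0.R0,thr0.R1)
|TSO outcomes| = 3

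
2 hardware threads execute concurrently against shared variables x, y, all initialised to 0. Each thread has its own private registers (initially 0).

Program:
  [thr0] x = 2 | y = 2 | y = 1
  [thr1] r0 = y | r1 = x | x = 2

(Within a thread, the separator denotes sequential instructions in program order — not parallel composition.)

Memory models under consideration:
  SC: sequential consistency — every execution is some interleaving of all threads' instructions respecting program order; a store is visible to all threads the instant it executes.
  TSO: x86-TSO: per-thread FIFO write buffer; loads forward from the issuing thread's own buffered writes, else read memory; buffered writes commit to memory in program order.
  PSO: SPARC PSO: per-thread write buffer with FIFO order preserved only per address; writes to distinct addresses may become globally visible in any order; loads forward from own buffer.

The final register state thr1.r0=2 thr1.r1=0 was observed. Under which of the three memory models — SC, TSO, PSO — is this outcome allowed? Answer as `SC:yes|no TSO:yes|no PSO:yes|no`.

outcome vector order: (thr1.r0,thr1.r1)
SC: 4 outcomes — {<0 0>, <0 2>, <1 2>, <2 2>}
TSO: 4 outcomes — {<0 0>, <0 2>, <1 2>, <2 2>}
PSO: 6 outcomes — {<0 0>, <0 2>, <1 0>, <1 2>, <2 0>, <2 2>}
target <2 0> ∈ {PSO}

SC:no TSO:no PSO:yes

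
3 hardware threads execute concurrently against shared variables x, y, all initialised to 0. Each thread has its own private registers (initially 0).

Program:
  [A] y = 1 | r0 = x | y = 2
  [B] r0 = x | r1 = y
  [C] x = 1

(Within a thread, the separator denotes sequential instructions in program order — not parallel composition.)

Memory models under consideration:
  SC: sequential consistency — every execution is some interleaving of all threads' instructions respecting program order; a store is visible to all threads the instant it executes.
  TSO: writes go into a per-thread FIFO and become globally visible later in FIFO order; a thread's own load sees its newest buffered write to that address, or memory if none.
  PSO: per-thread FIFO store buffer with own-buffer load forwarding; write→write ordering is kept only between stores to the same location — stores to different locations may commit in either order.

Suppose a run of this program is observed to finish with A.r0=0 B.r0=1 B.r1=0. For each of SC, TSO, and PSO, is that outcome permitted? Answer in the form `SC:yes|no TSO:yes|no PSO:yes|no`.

outcome vector order: (A.r0,B.r0,B.r1)
[SC] allowed = {000 001 002 011 012 100 101 102 110 111 112}
[TSO] allowed = {000 001 002 010 011 012 100 101 102 110 111 112}
[PSO] allowed = {000 001 002 010 011 012 100 101 102 110 111 112}
target 010 ∈ {TSO,PSO}

SC:no TSO:yes PSO:yes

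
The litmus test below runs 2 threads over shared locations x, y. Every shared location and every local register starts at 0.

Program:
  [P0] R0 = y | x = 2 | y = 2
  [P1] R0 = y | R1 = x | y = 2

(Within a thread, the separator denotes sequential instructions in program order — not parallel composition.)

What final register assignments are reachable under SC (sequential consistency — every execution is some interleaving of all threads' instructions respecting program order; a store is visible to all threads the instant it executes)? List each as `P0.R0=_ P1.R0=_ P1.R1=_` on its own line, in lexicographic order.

P0.R0=0 P1.R0=0 P1.R1=0
P0.R0=0 P1.R0=0 P1.R1=2
P0.R0=0 P1.R0=2 P1.R1=2
P0.R0=2 P1.R0=0 P1.R1=0

outcome vector order: (P0.R0,P1.R0,P1.R1)
|SC outcomes| = 4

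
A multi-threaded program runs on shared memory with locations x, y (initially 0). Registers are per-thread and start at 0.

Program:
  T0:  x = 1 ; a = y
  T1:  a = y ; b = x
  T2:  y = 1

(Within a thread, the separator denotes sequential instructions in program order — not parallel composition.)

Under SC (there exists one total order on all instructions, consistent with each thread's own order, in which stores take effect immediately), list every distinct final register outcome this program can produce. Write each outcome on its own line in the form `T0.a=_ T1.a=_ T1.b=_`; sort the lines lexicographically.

T0.a=0 T1.a=0 T1.b=0
T0.a=0 T1.a=0 T1.b=1
T0.a=0 T1.a=1 T1.b=1
T0.a=1 T1.a=0 T1.b=0
T0.a=1 T1.a=0 T1.b=1
T0.a=1 T1.a=1 T1.b=0
T0.a=1 T1.a=1 T1.b=1

outcome vector order: (T0.a,T1.a,T1.b)
|SC outcomes| = 7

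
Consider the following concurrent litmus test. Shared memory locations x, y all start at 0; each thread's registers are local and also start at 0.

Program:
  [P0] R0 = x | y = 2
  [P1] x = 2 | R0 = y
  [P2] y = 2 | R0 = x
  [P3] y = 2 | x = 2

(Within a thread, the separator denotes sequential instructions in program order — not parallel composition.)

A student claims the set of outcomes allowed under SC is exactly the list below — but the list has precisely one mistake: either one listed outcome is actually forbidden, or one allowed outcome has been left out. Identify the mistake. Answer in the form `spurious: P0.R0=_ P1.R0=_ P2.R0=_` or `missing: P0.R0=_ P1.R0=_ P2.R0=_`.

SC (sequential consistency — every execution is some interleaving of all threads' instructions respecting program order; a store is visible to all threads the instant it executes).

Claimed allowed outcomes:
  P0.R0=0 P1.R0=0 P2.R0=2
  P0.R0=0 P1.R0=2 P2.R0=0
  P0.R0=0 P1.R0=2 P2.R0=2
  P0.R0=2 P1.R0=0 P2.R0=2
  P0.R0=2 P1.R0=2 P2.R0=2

outcome vector order: (P0.R0,P1.R0,P2.R0)
SC (6): <0 0 2>; <0 2 0>; <0 2 2>; <2 0 2>; <2 2 0>; <2 2 2>
SC∖claimed = {<2 2 0>}

missing: P0.R0=2 P1.R0=2 P2.R0=0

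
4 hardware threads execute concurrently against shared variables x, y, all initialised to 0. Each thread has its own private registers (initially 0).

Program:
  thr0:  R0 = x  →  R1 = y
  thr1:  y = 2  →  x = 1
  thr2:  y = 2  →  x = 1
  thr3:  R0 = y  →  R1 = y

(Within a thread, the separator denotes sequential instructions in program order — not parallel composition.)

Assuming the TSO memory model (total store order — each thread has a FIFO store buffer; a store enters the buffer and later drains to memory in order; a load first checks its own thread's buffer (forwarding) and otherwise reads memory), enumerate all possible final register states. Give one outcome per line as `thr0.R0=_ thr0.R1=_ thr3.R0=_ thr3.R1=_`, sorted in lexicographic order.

outcome vector order: (thr0.R0,thr0.R1,thr3.R0,thr3.R1)
|TSO outcomes| = 9

thr0.R0=0 thr0.R1=0 thr3.R0=0 thr3.R1=0
thr0.R0=0 thr0.R1=0 thr3.R0=0 thr3.R1=2
thr0.R0=0 thr0.R1=0 thr3.R0=2 thr3.R1=2
thr0.R0=0 thr0.R1=2 thr3.R0=0 thr3.R1=0
thr0.R0=0 thr0.R1=2 thr3.R0=0 thr3.R1=2
thr0.R0=0 thr0.R1=2 thr3.R0=2 thr3.R1=2
thr0.R0=1 thr0.R1=2 thr3.R0=0 thr3.R1=0
thr0.R0=1 thr0.R1=2 thr3.R0=0 thr3.R1=2
thr0.R0=1 thr0.R1=2 thr3.R0=2 thr3.R1=2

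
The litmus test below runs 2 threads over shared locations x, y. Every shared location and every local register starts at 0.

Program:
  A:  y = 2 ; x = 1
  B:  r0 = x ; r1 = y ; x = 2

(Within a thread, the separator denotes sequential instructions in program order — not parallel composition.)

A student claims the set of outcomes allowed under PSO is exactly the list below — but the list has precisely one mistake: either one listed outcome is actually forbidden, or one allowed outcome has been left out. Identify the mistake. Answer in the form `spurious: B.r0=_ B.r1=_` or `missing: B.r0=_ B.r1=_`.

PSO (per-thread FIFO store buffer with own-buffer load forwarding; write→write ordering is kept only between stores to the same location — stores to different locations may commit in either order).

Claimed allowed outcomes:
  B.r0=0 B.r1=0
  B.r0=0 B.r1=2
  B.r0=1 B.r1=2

missing: B.r0=1 B.r1=0

outcome vector order: (B.r0,B.r1)
[PSO] allowed = {(0,0), (0,2), (1,0), (1,2)}
PSO∖claimed = {(1,0)}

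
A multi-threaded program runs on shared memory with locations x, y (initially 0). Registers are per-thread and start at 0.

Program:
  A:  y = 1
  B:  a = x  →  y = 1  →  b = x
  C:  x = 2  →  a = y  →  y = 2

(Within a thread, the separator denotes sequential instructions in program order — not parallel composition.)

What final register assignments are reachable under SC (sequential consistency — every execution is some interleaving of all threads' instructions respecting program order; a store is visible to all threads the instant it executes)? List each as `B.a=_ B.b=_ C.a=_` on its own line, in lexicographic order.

B.a=0 B.b=0 C.a=1
B.a=0 B.b=2 C.a=0
B.a=0 B.b=2 C.a=1
B.a=2 B.b=2 C.a=0
B.a=2 B.b=2 C.a=1

outcome vector order: (B.a,B.b,C.a)
|SC outcomes| = 5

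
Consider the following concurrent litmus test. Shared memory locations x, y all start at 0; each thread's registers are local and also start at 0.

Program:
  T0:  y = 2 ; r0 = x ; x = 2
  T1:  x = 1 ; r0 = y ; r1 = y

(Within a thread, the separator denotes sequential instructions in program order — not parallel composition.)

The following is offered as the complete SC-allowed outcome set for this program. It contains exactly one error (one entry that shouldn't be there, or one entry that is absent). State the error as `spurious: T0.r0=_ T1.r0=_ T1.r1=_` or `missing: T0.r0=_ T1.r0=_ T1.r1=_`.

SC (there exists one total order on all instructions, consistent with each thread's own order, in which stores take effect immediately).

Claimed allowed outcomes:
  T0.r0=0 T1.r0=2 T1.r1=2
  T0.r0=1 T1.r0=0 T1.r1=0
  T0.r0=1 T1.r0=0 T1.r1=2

missing: T0.r0=1 T1.r0=2 T1.r1=2

outcome vector order: (T0.r0,T1.r0,T1.r1)
SC: 4 outcomes — {0/2/2, 1/0/0, 1/0/2, 1/2/2}
SC∖claimed = {1/2/2}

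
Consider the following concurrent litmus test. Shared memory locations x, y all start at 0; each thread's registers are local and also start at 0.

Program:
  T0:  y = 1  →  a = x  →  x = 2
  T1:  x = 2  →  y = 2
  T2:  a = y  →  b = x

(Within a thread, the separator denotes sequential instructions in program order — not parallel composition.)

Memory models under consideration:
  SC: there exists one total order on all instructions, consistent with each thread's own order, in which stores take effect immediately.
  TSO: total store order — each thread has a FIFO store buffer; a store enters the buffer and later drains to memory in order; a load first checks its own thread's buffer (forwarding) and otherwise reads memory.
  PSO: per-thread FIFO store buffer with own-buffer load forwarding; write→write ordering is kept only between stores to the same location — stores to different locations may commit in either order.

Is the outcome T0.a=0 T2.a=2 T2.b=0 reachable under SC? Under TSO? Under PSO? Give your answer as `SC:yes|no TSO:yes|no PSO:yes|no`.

SC:no TSO:no PSO:yes

outcome vector order: (T0.a,T2.a,T2.b)
SC: 10 outcomes — {000, 002, 010, 012, 022, 200, 202, 210, 212, 222}
TSO: 10 outcomes — {000, 002, 010, 012, 022, 200, 202, 210, 212, 222}
PSO: 12 outcomes — {000, 002, 010, 012, 020, 022, 200, 202, 210, 212, 220, 222}
target 020 ∈ {PSO}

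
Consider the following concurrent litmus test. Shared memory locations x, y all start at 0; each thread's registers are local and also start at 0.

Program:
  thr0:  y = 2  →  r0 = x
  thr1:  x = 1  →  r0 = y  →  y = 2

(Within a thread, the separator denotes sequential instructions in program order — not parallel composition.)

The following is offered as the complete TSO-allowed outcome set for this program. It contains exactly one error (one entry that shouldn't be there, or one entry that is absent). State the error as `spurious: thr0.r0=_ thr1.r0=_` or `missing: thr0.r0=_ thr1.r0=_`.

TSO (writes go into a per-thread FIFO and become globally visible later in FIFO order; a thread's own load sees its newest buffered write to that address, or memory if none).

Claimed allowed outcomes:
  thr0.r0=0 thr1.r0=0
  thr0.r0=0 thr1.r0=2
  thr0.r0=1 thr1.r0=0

outcome vector order: (thr0.r0,thr1.r0)
under TSO → 00; 02; 10; 12
TSO∖claimed = {12}

missing: thr0.r0=1 thr1.r0=2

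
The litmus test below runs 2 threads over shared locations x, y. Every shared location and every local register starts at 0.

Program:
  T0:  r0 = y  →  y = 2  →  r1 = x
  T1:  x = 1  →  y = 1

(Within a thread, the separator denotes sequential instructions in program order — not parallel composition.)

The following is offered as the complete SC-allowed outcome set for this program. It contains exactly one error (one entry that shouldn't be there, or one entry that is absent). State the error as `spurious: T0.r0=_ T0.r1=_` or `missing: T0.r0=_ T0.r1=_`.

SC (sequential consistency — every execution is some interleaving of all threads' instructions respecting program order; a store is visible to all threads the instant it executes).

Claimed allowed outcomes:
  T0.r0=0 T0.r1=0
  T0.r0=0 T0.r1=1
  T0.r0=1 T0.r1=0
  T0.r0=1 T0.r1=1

outcome vector order: (T0.r0,T0.r1)
under SC → 00 01 11
claimed∖SC = {10}

spurious: T0.r0=1 T0.r1=0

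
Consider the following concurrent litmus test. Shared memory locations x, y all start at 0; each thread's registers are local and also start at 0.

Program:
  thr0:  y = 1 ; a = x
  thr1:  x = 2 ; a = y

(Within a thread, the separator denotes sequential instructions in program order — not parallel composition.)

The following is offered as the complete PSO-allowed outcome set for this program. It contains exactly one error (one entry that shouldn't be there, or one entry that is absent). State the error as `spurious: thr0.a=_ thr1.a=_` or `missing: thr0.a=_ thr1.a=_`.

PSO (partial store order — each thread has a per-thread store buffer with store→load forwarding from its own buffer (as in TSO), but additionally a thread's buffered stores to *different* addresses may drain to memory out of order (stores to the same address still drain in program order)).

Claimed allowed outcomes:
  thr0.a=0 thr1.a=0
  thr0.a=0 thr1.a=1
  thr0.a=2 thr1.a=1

outcome vector order: (thr0.a,thr1.a)
PSO (4): <0 0>; <0 1>; <2 0>; <2 1>
PSO∖claimed = {<2 0>}

missing: thr0.a=2 thr1.a=0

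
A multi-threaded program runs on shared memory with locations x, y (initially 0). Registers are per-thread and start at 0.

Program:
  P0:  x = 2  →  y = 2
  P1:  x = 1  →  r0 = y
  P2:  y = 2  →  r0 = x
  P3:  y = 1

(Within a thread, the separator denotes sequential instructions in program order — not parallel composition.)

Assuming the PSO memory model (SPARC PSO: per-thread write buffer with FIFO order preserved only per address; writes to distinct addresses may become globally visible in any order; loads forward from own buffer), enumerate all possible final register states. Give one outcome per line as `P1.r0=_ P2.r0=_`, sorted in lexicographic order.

outcome vector order: (P1.r0,P2.r0)
|PSO outcomes| = 9

P1.r0=0 P2.r0=0
P1.r0=0 P2.r0=1
P1.r0=0 P2.r0=2
P1.r0=1 P2.r0=0
P1.r0=1 P2.r0=1
P1.r0=1 P2.r0=2
P1.r0=2 P2.r0=0
P1.r0=2 P2.r0=1
P1.r0=2 P2.r0=2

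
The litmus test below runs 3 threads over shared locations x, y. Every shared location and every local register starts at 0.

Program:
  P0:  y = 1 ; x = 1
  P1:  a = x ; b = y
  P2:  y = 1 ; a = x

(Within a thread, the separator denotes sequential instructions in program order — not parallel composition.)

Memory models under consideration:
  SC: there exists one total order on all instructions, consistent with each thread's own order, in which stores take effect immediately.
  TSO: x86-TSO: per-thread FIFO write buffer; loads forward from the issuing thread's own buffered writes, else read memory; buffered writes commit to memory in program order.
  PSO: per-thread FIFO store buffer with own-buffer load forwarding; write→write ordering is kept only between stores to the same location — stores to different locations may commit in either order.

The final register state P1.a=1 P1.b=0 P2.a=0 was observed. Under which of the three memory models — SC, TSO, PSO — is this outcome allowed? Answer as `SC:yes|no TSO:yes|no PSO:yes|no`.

SC:no TSO:no PSO:yes

outcome vector order: (P1.a,P1.b,P2.a)
SC: 6 outcomes — {(0,0,0); (0,0,1); (0,1,0); (0,1,1); (1,1,0); (1,1,1)}
TSO: 6 outcomes — {(0,0,0); (0,0,1); (0,1,0); (0,1,1); (1,1,0); (1,1,1)}
PSO: 8 outcomes — {(0,0,0); (0,0,1); (0,1,0); (0,1,1); (1,0,0); (1,0,1); (1,1,0); (1,1,1)}
target (1,0,0) ∈ {PSO}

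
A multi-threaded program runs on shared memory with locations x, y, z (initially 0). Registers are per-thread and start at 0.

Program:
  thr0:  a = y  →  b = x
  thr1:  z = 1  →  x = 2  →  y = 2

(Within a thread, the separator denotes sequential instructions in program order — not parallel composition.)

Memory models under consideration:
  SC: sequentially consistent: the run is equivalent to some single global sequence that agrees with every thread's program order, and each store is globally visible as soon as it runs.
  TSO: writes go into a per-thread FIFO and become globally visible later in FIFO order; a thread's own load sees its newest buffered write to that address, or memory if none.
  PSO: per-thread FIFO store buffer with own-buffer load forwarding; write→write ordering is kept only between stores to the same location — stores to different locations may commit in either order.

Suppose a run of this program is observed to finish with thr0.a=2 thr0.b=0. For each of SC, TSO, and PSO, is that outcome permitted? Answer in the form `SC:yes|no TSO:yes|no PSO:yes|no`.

SC:no TSO:no PSO:yes

outcome vector order: (thr0.a,thr0.b)
SC (3): <0 0>; <0 2>; <2 2>
TSO (3): <0 0>; <0 2>; <2 2>
PSO (4): <0 0>; <0 2>; <2 0>; <2 2>
target <2 0> ∈ {PSO}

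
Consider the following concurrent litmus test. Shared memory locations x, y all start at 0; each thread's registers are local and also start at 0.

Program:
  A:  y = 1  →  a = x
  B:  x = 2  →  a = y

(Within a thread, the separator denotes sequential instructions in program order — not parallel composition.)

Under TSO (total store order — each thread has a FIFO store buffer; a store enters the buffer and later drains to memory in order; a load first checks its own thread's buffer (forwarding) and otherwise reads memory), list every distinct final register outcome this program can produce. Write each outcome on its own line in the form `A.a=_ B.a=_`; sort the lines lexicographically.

A.a=0 B.a=0
A.a=0 B.a=1
A.a=2 B.a=0
A.a=2 B.a=1

outcome vector order: (A.a,B.a)
|TSO outcomes| = 4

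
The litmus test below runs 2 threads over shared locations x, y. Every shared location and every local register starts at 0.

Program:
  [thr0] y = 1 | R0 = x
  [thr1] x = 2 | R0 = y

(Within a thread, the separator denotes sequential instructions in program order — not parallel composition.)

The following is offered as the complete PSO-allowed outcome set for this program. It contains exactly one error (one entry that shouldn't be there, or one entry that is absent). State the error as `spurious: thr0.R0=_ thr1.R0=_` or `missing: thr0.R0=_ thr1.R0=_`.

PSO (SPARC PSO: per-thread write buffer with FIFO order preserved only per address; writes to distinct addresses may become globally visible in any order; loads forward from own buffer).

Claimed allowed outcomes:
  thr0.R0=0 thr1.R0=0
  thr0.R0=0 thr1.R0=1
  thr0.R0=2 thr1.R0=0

missing: thr0.R0=2 thr1.R0=1

outcome vector order: (thr0.R0,thr1.R0)
[PSO] allowed = {0/0, 0/1, 2/0, 2/1}
PSO∖claimed = {2/1}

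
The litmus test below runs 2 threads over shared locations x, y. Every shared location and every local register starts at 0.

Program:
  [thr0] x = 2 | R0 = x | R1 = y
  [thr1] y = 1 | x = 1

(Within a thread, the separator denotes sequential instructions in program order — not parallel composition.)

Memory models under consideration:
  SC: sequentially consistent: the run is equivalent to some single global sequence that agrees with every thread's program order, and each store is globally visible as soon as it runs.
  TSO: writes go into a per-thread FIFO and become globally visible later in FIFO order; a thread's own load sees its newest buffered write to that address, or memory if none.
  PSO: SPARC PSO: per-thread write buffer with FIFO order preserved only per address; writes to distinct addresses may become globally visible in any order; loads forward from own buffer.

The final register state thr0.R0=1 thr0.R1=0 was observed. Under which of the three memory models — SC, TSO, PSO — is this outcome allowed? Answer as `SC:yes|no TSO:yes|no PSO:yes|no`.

SC:no TSO:no PSO:yes

outcome vector order: (thr0.R0,thr0.R1)
[SC] allowed = {<1 1>; <2 0>; <2 1>}
[TSO] allowed = {<1 1>; <2 0>; <2 1>}
[PSO] allowed = {<1 0>; <1 1>; <2 0>; <2 1>}
target <1 0> ∈ {PSO}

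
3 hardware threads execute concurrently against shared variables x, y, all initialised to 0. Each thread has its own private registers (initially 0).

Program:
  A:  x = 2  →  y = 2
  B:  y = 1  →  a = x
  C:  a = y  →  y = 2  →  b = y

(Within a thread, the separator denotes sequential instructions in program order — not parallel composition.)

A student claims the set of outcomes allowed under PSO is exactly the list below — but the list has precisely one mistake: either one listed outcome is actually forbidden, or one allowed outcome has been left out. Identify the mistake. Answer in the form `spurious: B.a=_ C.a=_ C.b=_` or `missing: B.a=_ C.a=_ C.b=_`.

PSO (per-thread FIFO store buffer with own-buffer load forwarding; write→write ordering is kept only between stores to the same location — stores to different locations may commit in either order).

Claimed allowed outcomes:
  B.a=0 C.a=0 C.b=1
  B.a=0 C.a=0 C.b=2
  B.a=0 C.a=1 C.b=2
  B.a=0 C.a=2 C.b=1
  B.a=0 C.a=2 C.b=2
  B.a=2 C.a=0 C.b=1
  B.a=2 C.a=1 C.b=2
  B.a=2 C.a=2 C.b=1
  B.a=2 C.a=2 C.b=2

outcome vector order: (B.a,C.a,C.b)
under PSO → 0/0/1 0/0/2 0/1/2 0/2/1 0/2/2 2/0/1 2/0/2 2/1/2 2/2/1 2/2/2
PSO∖claimed = {2/0/2}

missing: B.a=2 C.a=0 C.b=2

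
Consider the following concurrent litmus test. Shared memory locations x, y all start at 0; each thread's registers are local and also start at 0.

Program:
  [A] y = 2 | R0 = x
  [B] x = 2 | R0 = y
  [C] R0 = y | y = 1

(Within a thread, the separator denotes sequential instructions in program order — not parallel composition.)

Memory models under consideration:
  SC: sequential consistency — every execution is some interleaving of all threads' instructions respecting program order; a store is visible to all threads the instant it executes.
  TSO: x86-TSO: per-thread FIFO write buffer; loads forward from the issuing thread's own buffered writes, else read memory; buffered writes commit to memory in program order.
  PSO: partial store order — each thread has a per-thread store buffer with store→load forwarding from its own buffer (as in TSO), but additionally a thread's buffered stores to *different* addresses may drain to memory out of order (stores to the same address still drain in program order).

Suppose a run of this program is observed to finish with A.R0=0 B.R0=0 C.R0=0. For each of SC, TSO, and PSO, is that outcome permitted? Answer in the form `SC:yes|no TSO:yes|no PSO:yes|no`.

SC:no TSO:yes PSO:yes

outcome vector order: (A.R0,B.R0,C.R0)
SC (10): 0/1/0, 0/1/2, 0/2/0, 0/2/2, 2/0/0, 2/0/2, 2/1/0, 2/1/2, 2/2/0, 2/2/2
TSO (12): 0/0/0, 0/0/2, 0/1/0, 0/1/2, 0/2/0, 0/2/2, 2/0/0, 2/0/2, 2/1/0, 2/1/2, 2/2/0, 2/2/2
PSO (12): 0/0/0, 0/0/2, 0/1/0, 0/1/2, 0/2/0, 0/2/2, 2/0/0, 2/0/2, 2/1/0, 2/1/2, 2/2/0, 2/2/2
target 0/0/0 ∈ {TSO,PSO}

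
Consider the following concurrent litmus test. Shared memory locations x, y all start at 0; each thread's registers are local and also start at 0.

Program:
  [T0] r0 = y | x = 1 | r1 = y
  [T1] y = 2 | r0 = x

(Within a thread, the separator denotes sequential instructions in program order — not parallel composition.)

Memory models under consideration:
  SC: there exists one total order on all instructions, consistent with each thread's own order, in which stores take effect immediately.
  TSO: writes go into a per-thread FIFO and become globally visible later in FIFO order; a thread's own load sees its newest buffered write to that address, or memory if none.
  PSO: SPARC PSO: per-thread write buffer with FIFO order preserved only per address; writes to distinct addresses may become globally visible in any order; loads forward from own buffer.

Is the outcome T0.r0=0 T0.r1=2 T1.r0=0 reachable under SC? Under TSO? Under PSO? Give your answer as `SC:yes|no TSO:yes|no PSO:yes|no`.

SC:yes TSO:yes PSO:yes

outcome vector order: (T0.r0,T0.r1,T1.r0)
SC (5): 001, 020, 021, 220, 221
TSO (6): 000, 001, 020, 021, 220, 221
PSO (6): 000, 001, 020, 021, 220, 221
target 020 ∈ {SC,TSO,PSO}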